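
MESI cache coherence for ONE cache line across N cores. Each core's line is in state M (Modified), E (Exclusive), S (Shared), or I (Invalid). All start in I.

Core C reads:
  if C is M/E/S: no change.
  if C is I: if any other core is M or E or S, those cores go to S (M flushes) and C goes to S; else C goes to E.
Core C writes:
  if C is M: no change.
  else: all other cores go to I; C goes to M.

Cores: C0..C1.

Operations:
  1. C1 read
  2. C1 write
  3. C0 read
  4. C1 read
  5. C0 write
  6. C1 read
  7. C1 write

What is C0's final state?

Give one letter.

Op 1: C1 read [C1 read from I: no other sharers -> C1=E (exclusive)] -> [I,E]
Op 2: C1 write [C1 write: invalidate none -> C1=M] -> [I,M]
Op 3: C0 read [C0 read from I: others=['C1=M'] -> C0=S, others downsized to S] -> [S,S]
Op 4: C1 read [C1 read: already in S, no change] -> [S,S]
Op 5: C0 write [C0 write: invalidate ['C1=S'] -> C0=M] -> [M,I]
Op 6: C1 read [C1 read from I: others=['C0=M'] -> C1=S, others downsized to S] -> [S,S]
Op 7: C1 write [C1 write: invalidate ['C0=S'] -> C1=M] -> [I,M]

Answer: I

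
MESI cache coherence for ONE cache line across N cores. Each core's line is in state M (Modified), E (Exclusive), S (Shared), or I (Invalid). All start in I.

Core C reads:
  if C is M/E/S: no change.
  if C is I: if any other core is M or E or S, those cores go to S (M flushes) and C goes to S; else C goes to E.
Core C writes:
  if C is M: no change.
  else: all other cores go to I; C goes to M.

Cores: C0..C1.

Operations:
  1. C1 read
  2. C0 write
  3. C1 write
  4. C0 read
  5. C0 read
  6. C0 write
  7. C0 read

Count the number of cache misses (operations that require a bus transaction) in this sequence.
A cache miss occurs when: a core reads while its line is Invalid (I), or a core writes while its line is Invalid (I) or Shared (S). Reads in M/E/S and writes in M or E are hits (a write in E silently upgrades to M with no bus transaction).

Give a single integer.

Answer: 5

Derivation:
Op 1: C1 read [C1 read from I: no other sharers -> C1=E (exclusive)] -> [I,E] [MISS #1: read from I]
Op 2: C0 write [C0 write: invalidate ['C1=E'] -> C0=M] -> [M,I] [MISS #2: write from I]
Op 3: C1 write [C1 write: invalidate ['C0=M'] -> C1=M] -> [I,M] [MISS #3: write from I]
Op 4: C0 read [C0 read from I: others=['C1=M'] -> C0=S, others downsized to S] -> [S,S] [MISS #4: read from I]
Op 5: C0 read [C0 read: already in S, no change] -> [S,S] [hit: read from S]
Op 6: C0 write [C0 write: invalidate ['C1=S'] -> C0=M] -> [M,I] [MISS #5: write from S]
Op 7: C0 read [C0 read: already in M, no change] -> [M,I] [hit: read from M]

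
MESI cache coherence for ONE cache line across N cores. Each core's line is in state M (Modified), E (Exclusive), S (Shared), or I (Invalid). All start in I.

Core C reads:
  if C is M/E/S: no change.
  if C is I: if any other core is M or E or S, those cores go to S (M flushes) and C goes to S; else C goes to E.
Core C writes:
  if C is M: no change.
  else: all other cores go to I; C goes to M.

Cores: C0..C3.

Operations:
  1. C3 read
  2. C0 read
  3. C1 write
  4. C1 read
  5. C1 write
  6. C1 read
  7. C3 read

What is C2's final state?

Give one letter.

Answer: I

Derivation:
Op 1: C3 read [C3 read from I: no other sharers -> C3=E (exclusive)] -> [I,I,I,E]
Op 2: C0 read [C0 read from I: others=['C3=E'] -> C0=S, others downsized to S] -> [S,I,I,S]
Op 3: C1 write [C1 write: invalidate ['C0=S', 'C3=S'] -> C1=M] -> [I,M,I,I]
Op 4: C1 read [C1 read: already in M, no change] -> [I,M,I,I]
Op 5: C1 write [C1 write: already M (modified), no change] -> [I,M,I,I]
Op 6: C1 read [C1 read: already in M, no change] -> [I,M,I,I]
Op 7: C3 read [C3 read from I: others=['C1=M'] -> C3=S, others downsized to S] -> [I,S,I,S]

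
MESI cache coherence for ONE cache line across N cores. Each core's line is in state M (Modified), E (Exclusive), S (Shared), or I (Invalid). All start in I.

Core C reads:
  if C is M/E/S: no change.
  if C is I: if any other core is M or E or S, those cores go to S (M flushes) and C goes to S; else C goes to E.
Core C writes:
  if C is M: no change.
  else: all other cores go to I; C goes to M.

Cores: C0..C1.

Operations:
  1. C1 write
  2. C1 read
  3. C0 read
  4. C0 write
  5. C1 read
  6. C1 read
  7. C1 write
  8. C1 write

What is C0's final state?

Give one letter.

Op 1: C1 write [C1 write: invalidate none -> C1=M] -> [I,M]
Op 2: C1 read [C1 read: already in M, no change] -> [I,M]
Op 3: C0 read [C0 read from I: others=['C1=M'] -> C0=S, others downsized to S] -> [S,S]
Op 4: C0 write [C0 write: invalidate ['C1=S'] -> C0=M] -> [M,I]
Op 5: C1 read [C1 read from I: others=['C0=M'] -> C1=S, others downsized to S] -> [S,S]
Op 6: C1 read [C1 read: already in S, no change] -> [S,S]
Op 7: C1 write [C1 write: invalidate ['C0=S'] -> C1=M] -> [I,M]
Op 8: C1 write [C1 write: already M (modified), no change] -> [I,M]

Answer: I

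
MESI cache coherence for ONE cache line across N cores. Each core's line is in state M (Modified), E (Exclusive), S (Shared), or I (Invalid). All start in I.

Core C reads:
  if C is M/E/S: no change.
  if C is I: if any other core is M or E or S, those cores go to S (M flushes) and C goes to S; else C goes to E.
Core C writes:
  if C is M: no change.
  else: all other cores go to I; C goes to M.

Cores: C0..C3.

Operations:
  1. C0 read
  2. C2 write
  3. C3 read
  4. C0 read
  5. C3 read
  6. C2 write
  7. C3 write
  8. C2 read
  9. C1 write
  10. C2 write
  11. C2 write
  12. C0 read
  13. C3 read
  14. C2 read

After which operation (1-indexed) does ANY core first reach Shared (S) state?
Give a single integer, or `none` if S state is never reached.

Op 1: C0 read [C0 read from I: no other sharers -> C0=E (exclusive)] -> [E,I,I,I]
Op 2: C2 write [C2 write: invalidate ['C0=E'] -> C2=M] -> [I,I,M,I]
Op 3: C3 read [C3 read from I: others=['C2=M'] -> C3=S, others downsized to S] -> [I,I,S,S]
  -> First S state at op 3; remaining ops need not be traced.

Answer: 3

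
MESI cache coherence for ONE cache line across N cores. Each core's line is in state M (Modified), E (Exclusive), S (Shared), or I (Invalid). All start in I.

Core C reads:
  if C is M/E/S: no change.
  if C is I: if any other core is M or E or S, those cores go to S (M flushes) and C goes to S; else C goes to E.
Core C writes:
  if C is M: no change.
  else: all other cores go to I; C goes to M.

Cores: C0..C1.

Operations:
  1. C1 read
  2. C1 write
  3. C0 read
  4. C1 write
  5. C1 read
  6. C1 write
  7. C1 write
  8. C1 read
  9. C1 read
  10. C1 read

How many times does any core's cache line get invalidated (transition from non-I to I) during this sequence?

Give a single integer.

Answer: 1

Derivation:
Op 1: C1 read [C1 read from I: no other sharers -> C1=E (exclusive)] -> [I,E] (invalidations this op: 0; running total: 0)
Op 2: C1 write [C1 write: invalidate none -> C1=M] -> [I,M] (invalidations this op: 0; running total: 0)
Op 3: C0 read [C0 read from I: others=['C1=M'] -> C0=S, others downsized to S] -> [S,S] (invalidations this op: 0; running total: 0)
Op 4: C1 write [C1 write: invalidate ['C0=S'] -> C1=M] -> [I,M] (invalidations this op: 1; running total: 1)
Op 5: C1 read [C1 read: already in M, no change] -> [I,M] (invalidations this op: 0; running total: 1)
Op 6: C1 write [C1 write: already M (modified), no change] -> [I,M] (invalidations this op: 0; running total: 1)
Op 7: C1 write [C1 write: already M (modified), no change] -> [I,M] (invalidations this op: 0; running total: 1)
Op 8: C1 read [C1 read: already in M, no change] -> [I,M] (invalidations this op: 0; running total: 1)
Op 9: C1 read [C1 read: already in M, no change] -> [I,M] (invalidations this op: 0; running total: 1)
Op 10: C1 read [C1 read: already in M, no change] -> [I,M] (invalidations this op: 0; running total: 1)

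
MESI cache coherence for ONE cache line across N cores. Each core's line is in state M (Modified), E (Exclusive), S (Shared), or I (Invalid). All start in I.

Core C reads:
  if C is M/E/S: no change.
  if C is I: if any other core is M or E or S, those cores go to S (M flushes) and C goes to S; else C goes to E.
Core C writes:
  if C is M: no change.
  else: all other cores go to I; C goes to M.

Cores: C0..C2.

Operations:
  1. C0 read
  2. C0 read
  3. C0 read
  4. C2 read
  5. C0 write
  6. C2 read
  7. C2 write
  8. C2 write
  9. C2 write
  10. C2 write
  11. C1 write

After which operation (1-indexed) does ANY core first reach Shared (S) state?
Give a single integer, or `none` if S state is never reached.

Answer: 4

Derivation:
Op 1: C0 read [C0 read from I: no other sharers -> C0=E (exclusive)] -> [E,I,I]
Op 2: C0 read [C0 read: already in E, no change] -> [E,I,I]
Op 3: C0 read [C0 read: already in E, no change] -> [E,I,I]
Op 4: C2 read [C2 read from I: others=['C0=E'] -> C2=S, others downsized to S] -> [S,I,S]
  -> First S state at op 4; remaining ops need not be traced.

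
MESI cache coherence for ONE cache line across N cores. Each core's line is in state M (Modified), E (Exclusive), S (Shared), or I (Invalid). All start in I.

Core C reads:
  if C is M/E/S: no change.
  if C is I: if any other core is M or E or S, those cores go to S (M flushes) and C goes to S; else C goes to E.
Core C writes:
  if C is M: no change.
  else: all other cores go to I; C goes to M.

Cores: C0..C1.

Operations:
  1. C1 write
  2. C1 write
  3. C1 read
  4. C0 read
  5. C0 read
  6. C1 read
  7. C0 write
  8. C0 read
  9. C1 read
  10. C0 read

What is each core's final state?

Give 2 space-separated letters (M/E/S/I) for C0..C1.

Op 1: C1 write [C1 write: invalidate none -> C1=M] -> [I,M]
Op 2: C1 write [C1 write: already M (modified), no change] -> [I,M]
Op 3: C1 read [C1 read: already in M, no change] -> [I,M]
Op 4: C0 read [C0 read from I: others=['C1=M'] -> C0=S, others downsized to S] -> [S,S]
Op 5: C0 read [C0 read: already in S, no change] -> [S,S]
Op 6: C1 read [C1 read: already in S, no change] -> [S,S]
Op 7: C0 write [C0 write: invalidate ['C1=S'] -> C0=M] -> [M,I]
Op 8: C0 read [C0 read: already in M, no change] -> [M,I]
Op 9: C1 read [C1 read from I: others=['C0=M'] -> C1=S, others downsized to S] -> [S,S]
Op 10: C0 read [C0 read: already in S, no change] -> [S,S]

Answer: S S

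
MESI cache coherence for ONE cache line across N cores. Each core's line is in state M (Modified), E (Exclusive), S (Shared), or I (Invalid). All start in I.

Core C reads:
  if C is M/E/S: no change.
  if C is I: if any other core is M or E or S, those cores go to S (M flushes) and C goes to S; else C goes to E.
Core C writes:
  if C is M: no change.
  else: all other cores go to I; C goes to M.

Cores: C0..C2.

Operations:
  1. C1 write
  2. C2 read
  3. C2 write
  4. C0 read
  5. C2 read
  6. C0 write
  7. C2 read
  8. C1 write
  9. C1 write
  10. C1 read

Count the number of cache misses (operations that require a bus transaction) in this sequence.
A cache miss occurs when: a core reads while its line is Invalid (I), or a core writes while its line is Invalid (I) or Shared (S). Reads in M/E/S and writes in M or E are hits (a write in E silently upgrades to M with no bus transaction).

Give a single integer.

Answer: 7

Derivation:
Op 1: C1 write [C1 write: invalidate none -> C1=M] -> [I,M,I] [MISS #1: write from I]
Op 2: C2 read [C2 read from I: others=['C1=M'] -> C2=S, others downsized to S] -> [I,S,S] [MISS #2: read from I]
Op 3: C2 write [C2 write: invalidate ['C1=S'] -> C2=M] -> [I,I,M] [MISS #3: write from S]
Op 4: C0 read [C0 read from I: others=['C2=M'] -> C0=S, others downsized to S] -> [S,I,S] [MISS #4: read from I]
Op 5: C2 read [C2 read: already in S, no change] -> [S,I,S] [hit: read from S]
Op 6: C0 write [C0 write: invalidate ['C2=S'] -> C0=M] -> [M,I,I] [MISS #5: write from S]
Op 7: C2 read [C2 read from I: others=['C0=M'] -> C2=S, others downsized to S] -> [S,I,S] [MISS #6: read from I]
Op 8: C1 write [C1 write: invalidate ['C0=S', 'C2=S'] -> C1=M] -> [I,M,I] [MISS #7: write from I]
Op 9: C1 write [C1 write: already M (modified), no change] -> [I,M,I] [hit: write from M]
Op 10: C1 read [C1 read: already in M, no change] -> [I,M,I] [hit: read from M]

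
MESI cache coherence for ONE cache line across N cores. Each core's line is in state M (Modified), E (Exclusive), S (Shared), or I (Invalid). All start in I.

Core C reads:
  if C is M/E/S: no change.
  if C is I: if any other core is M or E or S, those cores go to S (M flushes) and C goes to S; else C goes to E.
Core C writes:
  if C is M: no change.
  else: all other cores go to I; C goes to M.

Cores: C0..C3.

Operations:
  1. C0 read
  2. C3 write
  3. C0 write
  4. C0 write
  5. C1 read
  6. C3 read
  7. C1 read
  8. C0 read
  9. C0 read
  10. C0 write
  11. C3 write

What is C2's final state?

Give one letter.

Answer: I

Derivation:
Op 1: C0 read [C0 read from I: no other sharers -> C0=E (exclusive)] -> [E,I,I,I]
Op 2: C3 write [C3 write: invalidate ['C0=E'] -> C3=M] -> [I,I,I,M]
Op 3: C0 write [C0 write: invalidate ['C3=M'] -> C0=M] -> [M,I,I,I]
Op 4: C0 write [C0 write: already M (modified), no change] -> [M,I,I,I]
Op 5: C1 read [C1 read from I: others=['C0=M'] -> C1=S, others downsized to S] -> [S,S,I,I]
Op 6: C3 read [C3 read from I: others=['C0=S', 'C1=S'] -> C3=S, others downsized to S] -> [S,S,I,S]
Op 7: C1 read [C1 read: already in S, no change] -> [S,S,I,S]
Op 8: C0 read [C0 read: already in S, no change] -> [S,S,I,S]
Op 9: C0 read [C0 read: already in S, no change] -> [S,S,I,S]
Op 10: C0 write [C0 write: invalidate ['C1=S', 'C3=S'] -> C0=M] -> [M,I,I,I]
Op 11: C3 write [C3 write: invalidate ['C0=M'] -> C3=M] -> [I,I,I,M]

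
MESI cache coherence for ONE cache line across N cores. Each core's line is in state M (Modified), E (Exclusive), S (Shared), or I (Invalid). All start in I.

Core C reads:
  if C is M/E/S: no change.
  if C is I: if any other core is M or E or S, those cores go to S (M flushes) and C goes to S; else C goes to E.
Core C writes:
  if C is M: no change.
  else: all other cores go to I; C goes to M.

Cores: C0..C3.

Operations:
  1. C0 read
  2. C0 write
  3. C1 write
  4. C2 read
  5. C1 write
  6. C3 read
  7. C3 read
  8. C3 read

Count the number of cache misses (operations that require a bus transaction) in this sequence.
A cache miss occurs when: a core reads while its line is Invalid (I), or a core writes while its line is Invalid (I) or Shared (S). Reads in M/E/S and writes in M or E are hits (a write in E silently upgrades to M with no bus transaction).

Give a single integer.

Answer: 5

Derivation:
Op 1: C0 read [C0 read from I: no other sharers -> C0=E (exclusive)] -> [E,I,I,I] [MISS #1: read from I]
Op 2: C0 write [C0 write: invalidate none -> C0=M] -> [M,I,I,I] [hit: write from E is a silent E->M upgrade, no bus transaction]
Op 3: C1 write [C1 write: invalidate ['C0=M'] -> C1=M] -> [I,M,I,I] [MISS #2: write from I]
Op 4: C2 read [C2 read from I: others=['C1=M'] -> C2=S, others downsized to S] -> [I,S,S,I] [MISS #3: read from I]
Op 5: C1 write [C1 write: invalidate ['C2=S'] -> C1=M] -> [I,M,I,I] [MISS #4: write from S]
Op 6: C3 read [C3 read from I: others=['C1=M'] -> C3=S, others downsized to S] -> [I,S,I,S] [MISS #5: read from I]
Op 7: C3 read [C3 read: already in S, no change] -> [I,S,I,S] [hit: read from S]
Op 8: C3 read [C3 read: already in S, no change] -> [I,S,I,S] [hit: read from S]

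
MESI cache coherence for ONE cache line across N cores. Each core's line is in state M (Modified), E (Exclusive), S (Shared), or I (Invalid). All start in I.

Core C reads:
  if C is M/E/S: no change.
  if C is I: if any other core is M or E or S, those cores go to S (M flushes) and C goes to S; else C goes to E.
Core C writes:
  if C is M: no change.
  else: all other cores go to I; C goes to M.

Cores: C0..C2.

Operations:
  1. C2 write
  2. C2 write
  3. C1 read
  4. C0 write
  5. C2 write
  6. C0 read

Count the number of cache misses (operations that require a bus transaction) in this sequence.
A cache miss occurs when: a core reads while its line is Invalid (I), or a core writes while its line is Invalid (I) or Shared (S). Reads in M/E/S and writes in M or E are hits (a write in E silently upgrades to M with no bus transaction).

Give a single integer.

Op 1: C2 write [C2 write: invalidate none -> C2=M] -> [I,I,M] [MISS #1: write from I]
Op 2: C2 write [C2 write: already M (modified), no change] -> [I,I,M] [hit: write from M]
Op 3: C1 read [C1 read from I: others=['C2=M'] -> C1=S, others downsized to S] -> [I,S,S] [MISS #2: read from I]
Op 4: C0 write [C0 write: invalidate ['C1=S', 'C2=S'] -> C0=M] -> [M,I,I] [MISS #3: write from I]
Op 5: C2 write [C2 write: invalidate ['C0=M'] -> C2=M] -> [I,I,M] [MISS #4: write from I]
Op 6: C0 read [C0 read from I: others=['C2=M'] -> C0=S, others downsized to S] -> [S,I,S] [MISS #5: read from I]

Answer: 5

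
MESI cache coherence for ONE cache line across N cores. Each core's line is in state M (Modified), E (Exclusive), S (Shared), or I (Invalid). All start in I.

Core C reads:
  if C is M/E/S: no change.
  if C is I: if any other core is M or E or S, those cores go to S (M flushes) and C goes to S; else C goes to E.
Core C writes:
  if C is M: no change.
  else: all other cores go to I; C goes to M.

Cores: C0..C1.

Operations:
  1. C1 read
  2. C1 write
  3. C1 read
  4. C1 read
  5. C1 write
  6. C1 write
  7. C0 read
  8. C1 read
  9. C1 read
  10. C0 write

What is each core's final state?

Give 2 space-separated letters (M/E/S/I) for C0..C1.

Op 1: C1 read [C1 read from I: no other sharers -> C1=E (exclusive)] -> [I,E]
Op 2: C1 write [C1 write: invalidate none -> C1=M] -> [I,M]
Op 3: C1 read [C1 read: already in M, no change] -> [I,M]
Op 4: C1 read [C1 read: already in M, no change] -> [I,M]
Op 5: C1 write [C1 write: already M (modified), no change] -> [I,M]
Op 6: C1 write [C1 write: already M (modified), no change] -> [I,M]
Op 7: C0 read [C0 read from I: others=['C1=M'] -> C0=S, others downsized to S] -> [S,S]
Op 8: C1 read [C1 read: already in S, no change] -> [S,S]
Op 9: C1 read [C1 read: already in S, no change] -> [S,S]
Op 10: C0 write [C0 write: invalidate ['C1=S'] -> C0=M] -> [M,I]

Answer: M I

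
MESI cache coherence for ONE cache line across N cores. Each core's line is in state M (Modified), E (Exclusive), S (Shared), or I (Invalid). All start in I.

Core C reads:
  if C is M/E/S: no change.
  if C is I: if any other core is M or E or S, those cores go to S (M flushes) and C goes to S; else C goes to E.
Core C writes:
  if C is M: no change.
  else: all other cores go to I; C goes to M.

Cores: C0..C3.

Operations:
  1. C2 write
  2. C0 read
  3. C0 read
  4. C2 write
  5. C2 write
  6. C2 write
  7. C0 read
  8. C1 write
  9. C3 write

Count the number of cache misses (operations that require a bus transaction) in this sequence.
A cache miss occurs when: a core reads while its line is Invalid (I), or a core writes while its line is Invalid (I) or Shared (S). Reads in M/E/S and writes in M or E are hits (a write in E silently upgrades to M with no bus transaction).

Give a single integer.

Op 1: C2 write [C2 write: invalidate none -> C2=M] -> [I,I,M,I] [MISS #1: write from I]
Op 2: C0 read [C0 read from I: others=['C2=M'] -> C0=S, others downsized to S] -> [S,I,S,I] [MISS #2: read from I]
Op 3: C0 read [C0 read: already in S, no change] -> [S,I,S,I] [hit: read from S]
Op 4: C2 write [C2 write: invalidate ['C0=S'] -> C2=M] -> [I,I,M,I] [MISS #3: write from S]
Op 5: C2 write [C2 write: already M (modified), no change] -> [I,I,M,I] [hit: write from M]
Op 6: C2 write [C2 write: already M (modified), no change] -> [I,I,M,I] [hit: write from M]
Op 7: C0 read [C0 read from I: others=['C2=M'] -> C0=S, others downsized to S] -> [S,I,S,I] [MISS #4: read from I]
Op 8: C1 write [C1 write: invalidate ['C0=S', 'C2=S'] -> C1=M] -> [I,M,I,I] [MISS #5: write from I]
Op 9: C3 write [C3 write: invalidate ['C1=M'] -> C3=M] -> [I,I,I,M] [MISS #6: write from I]

Answer: 6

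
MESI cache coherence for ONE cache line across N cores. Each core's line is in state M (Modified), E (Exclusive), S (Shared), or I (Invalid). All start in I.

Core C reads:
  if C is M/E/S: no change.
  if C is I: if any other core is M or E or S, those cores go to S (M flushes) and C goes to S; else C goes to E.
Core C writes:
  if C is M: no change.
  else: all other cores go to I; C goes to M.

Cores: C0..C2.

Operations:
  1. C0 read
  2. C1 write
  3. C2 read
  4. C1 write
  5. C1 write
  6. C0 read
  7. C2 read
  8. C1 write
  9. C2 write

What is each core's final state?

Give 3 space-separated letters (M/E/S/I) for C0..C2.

Answer: I I M

Derivation:
Op 1: C0 read [C0 read from I: no other sharers -> C0=E (exclusive)] -> [E,I,I]
Op 2: C1 write [C1 write: invalidate ['C0=E'] -> C1=M] -> [I,M,I]
Op 3: C2 read [C2 read from I: others=['C1=M'] -> C2=S, others downsized to S] -> [I,S,S]
Op 4: C1 write [C1 write: invalidate ['C2=S'] -> C1=M] -> [I,M,I]
Op 5: C1 write [C1 write: already M (modified), no change] -> [I,M,I]
Op 6: C0 read [C0 read from I: others=['C1=M'] -> C0=S, others downsized to S] -> [S,S,I]
Op 7: C2 read [C2 read from I: others=['C0=S', 'C1=S'] -> C2=S, others downsized to S] -> [S,S,S]
Op 8: C1 write [C1 write: invalidate ['C0=S', 'C2=S'] -> C1=M] -> [I,M,I]
Op 9: C2 write [C2 write: invalidate ['C1=M'] -> C2=M] -> [I,I,M]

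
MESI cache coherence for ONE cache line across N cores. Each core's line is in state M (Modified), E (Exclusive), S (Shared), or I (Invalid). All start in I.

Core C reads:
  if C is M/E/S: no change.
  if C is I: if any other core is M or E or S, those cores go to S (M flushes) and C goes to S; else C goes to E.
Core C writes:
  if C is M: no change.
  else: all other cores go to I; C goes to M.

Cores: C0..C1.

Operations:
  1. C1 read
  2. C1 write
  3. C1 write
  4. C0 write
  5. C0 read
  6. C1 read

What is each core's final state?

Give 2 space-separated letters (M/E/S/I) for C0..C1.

Op 1: C1 read [C1 read from I: no other sharers -> C1=E (exclusive)] -> [I,E]
Op 2: C1 write [C1 write: invalidate none -> C1=M] -> [I,M]
Op 3: C1 write [C1 write: already M (modified), no change] -> [I,M]
Op 4: C0 write [C0 write: invalidate ['C1=M'] -> C0=M] -> [M,I]
Op 5: C0 read [C0 read: already in M, no change] -> [M,I]
Op 6: C1 read [C1 read from I: others=['C0=M'] -> C1=S, others downsized to S] -> [S,S]

Answer: S S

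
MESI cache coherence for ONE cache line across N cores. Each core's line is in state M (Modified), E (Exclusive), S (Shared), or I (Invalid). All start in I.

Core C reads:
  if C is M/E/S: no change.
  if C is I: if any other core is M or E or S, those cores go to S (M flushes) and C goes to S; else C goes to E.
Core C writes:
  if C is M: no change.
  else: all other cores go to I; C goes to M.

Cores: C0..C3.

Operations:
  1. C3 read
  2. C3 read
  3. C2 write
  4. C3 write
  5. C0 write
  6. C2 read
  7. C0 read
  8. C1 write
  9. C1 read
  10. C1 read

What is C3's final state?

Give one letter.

Op 1: C3 read [C3 read from I: no other sharers -> C3=E (exclusive)] -> [I,I,I,E]
Op 2: C3 read [C3 read: already in E, no change] -> [I,I,I,E]
Op 3: C2 write [C2 write: invalidate ['C3=E'] -> C2=M] -> [I,I,M,I]
Op 4: C3 write [C3 write: invalidate ['C2=M'] -> C3=M] -> [I,I,I,M]
Op 5: C0 write [C0 write: invalidate ['C3=M'] -> C0=M] -> [M,I,I,I]
Op 6: C2 read [C2 read from I: others=['C0=M'] -> C2=S, others downsized to S] -> [S,I,S,I]
Op 7: C0 read [C0 read: already in S, no change] -> [S,I,S,I]
Op 8: C1 write [C1 write: invalidate ['C0=S', 'C2=S'] -> C1=M] -> [I,M,I,I]
Op 9: C1 read [C1 read: already in M, no change] -> [I,M,I,I]
Op 10: C1 read [C1 read: already in M, no change] -> [I,M,I,I]

Answer: I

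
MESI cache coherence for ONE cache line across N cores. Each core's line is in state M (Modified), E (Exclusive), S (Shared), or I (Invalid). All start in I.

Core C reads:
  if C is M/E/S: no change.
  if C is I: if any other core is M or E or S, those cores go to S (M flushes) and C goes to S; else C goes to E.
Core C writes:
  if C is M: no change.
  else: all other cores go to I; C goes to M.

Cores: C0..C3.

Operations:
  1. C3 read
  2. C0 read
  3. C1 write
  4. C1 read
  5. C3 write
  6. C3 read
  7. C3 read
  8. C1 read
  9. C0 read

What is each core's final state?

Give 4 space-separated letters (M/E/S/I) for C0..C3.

Op 1: C3 read [C3 read from I: no other sharers -> C3=E (exclusive)] -> [I,I,I,E]
Op 2: C0 read [C0 read from I: others=['C3=E'] -> C0=S, others downsized to S] -> [S,I,I,S]
Op 3: C1 write [C1 write: invalidate ['C0=S', 'C3=S'] -> C1=M] -> [I,M,I,I]
Op 4: C1 read [C1 read: already in M, no change] -> [I,M,I,I]
Op 5: C3 write [C3 write: invalidate ['C1=M'] -> C3=M] -> [I,I,I,M]
Op 6: C3 read [C3 read: already in M, no change] -> [I,I,I,M]
Op 7: C3 read [C3 read: already in M, no change] -> [I,I,I,M]
Op 8: C1 read [C1 read from I: others=['C3=M'] -> C1=S, others downsized to S] -> [I,S,I,S]
Op 9: C0 read [C0 read from I: others=['C1=S', 'C3=S'] -> C0=S, others downsized to S] -> [S,S,I,S]

Answer: S S I S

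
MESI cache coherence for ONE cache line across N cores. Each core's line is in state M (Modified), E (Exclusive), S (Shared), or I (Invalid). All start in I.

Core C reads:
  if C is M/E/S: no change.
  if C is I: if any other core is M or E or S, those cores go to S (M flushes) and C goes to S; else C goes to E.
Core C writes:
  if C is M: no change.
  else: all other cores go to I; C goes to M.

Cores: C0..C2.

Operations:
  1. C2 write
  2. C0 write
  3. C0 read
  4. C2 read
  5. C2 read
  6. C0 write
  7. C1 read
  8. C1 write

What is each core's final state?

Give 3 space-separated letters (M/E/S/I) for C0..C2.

Op 1: C2 write [C2 write: invalidate none -> C2=M] -> [I,I,M]
Op 2: C0 write [C0 write: invalidate ['C2=M'] -> C0=M] -> [M,I,I]
Op 3: C0 read [C0 read: already in M, no change] -> [M,I,I]
Op 4: C2 read [C2 read from I: others=['C0=M'] -> C2=S, others downsized to S] -> [S,I,S]
Op 5: C2 read [C2 read: already in S, no change] -> [S,I,S]
Op 6: C0 write [C0 write: invalidate ['C2=S'] -> C0=M] -> [M,I,I]
Op 7: C1 read [C1 read from I: others=['C0=M'] -> C1=S, others downsized to S] -> [S,S,I]
Op 8: C1 write [C1 write: invalidate ['C0=S'] -> C1=M] -> [I,M,I]

Answer: I M I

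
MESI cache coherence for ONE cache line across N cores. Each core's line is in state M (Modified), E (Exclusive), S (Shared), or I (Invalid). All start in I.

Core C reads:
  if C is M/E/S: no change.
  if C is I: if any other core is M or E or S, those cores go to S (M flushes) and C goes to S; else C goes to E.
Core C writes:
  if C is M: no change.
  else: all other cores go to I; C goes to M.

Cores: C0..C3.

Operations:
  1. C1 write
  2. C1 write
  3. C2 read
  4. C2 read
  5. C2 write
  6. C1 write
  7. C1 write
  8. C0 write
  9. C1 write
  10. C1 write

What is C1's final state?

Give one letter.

Answer: M

Derivation:
Op 1: C1 write [C1 write: invalidate none -> C1=M] -> [I,M,I,I]
Op 2: C1 write [C1 write: already M (modified), no change] -> [I,M,I,I]
Op 3: C2 read [C2 read from I: others=['C1=M'] -> C2=S, others downsized to S] -> [I,S,S,I]
Op 4: C2 read [C2 read: already in S, no change] -> [I,S,S,I]
Op 5: C2 write [C2 write: invalidate ['C1=S'] -> C2=M] -> [I,I,M,I]
Op 6: C1 write [C1 write: invalidate ['C2=M'] -> C1=M] -> [I,M,I,I]
Op 7: C1 write [C1 write: already M (modified), no change] -> [I,M,I,I]
Op 8: C0 write [C0 write: invalidate ['C1=M'] -> C0=M] -> [M,I,I,I]
Op 9: C1 write [C1 write: invalidate ['C0=M'] -> C1=M] -> [I,M,I,I]
Op 10: C1 write [C1 write: already M (modified), no change] -> [I,M,I,I]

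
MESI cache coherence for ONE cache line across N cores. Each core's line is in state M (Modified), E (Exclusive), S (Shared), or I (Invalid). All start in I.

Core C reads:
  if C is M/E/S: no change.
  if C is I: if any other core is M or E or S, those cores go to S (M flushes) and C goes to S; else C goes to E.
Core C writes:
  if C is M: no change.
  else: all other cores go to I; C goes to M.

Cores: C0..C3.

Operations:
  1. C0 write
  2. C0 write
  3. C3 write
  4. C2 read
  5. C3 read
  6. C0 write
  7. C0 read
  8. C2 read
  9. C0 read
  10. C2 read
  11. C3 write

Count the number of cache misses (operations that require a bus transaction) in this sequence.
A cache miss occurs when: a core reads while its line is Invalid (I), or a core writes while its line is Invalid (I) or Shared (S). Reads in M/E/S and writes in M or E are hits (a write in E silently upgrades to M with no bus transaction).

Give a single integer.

Op 1: C0 write [C0 write: invalidate none -> C0=M] -> [M,I,I,I] [MISS #1: write from I]
Op 2: C0 write [C0 write: already M (modified), no change] -> [M,I,I,I] [hit: write from M]
Op 3: C3 write [C3 write: invalidate ['C0=M'] -> C3=M] -> [I,I,I,M] [MISS #2: write from I]
Op 4: C2 read [C2 read from I: others=['C3=M'] -> C2=S, others downsized to S] -> [I,I,S,S] [MISS #3: read from I]
Op 5: C3 read [C3 read: already in S, no change] -> [I,I,S,S] [hit: read from S]
Op 6: C0 write [C0 write: invalidate ['C2=S', 'C3=S'] -> C0=M] -> [M,I,I,I] [MISS #4: write from I]
Op 7: C0 read [C0 read: already in M, no change] -> [M,I,I,I] [hit: read from M]
Op 8: C2 read [C2 read from I: others=['C0=M'] -> C2=S, others downsized to S] -> [S,I,S,I] [MISS #5: read from I]
Op 9: C0 read [C0 read: already in S, no change] -> [S,I,S,I] [hit: read from S]
Op 10: C2 read [C2 read: already in S, no change] -> [S,I,S,I] [hit: read from S]
Op 11: C3 write [C3 write: invalidate ['C0=S', 'C2=S'] -> C3=M] -> [I,I,I,M] [MISS #6: write from I]

Answer: 6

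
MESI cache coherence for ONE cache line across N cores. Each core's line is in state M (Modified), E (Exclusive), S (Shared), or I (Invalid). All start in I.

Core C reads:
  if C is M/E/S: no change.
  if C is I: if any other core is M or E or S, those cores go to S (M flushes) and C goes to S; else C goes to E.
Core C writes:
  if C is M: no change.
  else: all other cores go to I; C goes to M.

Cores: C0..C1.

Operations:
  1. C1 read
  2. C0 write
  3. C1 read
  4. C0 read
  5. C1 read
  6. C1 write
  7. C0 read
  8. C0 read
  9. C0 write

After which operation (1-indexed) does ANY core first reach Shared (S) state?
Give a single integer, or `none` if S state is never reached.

Answer: 3

Derivation:
Op 1: C1 read [C1 read from I: no other sharers -> C1=E (exclusive)] -> [I,E]
Op 2: C0 write [C0 write: invalidate ['C1=E'] -> C0=M] -> [M,I]
Op 3: C1 read [C1 read from I: others=['C0=M'] -> C1=S, others downsized to S] -> [S,S]
  -> First S state at op 3; remaining ops need not be traced.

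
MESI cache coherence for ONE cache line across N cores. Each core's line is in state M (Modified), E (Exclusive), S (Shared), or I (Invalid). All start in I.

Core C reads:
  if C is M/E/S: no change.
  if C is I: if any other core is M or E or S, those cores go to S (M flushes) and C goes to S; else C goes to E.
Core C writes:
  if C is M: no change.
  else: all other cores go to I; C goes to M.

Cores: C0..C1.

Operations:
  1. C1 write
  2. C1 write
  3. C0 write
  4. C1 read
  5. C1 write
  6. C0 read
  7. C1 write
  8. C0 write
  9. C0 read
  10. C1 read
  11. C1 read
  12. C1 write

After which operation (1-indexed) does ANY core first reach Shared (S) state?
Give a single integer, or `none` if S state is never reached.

Op 1: C1 write [C1 write: invalidate none -> C1=M] -> [I,M]
Op 2: C1 write [C1 write: already M (modified), no change] -> [I,M]
Op 3: C0 write [C0 write: invalidate ['C1=M'] -> C0=M] -> [M,I]
Op 4: C1 read [C1 read from I: others=['C0=M'] -> C1=S, others downsized to S] -> [S,S]
  -> First S state at op 4; remaining ops need not be traced.

Answer: 4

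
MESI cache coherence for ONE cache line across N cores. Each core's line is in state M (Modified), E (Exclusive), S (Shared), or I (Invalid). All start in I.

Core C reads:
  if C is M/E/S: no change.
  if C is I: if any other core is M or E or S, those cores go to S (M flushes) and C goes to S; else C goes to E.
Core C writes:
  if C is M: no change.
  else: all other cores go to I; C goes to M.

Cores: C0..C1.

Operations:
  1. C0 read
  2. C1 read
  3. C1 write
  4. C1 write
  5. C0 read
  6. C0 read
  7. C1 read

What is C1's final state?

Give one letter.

Op 1: C0 read [C0 read from I: no other sharers -> C0=E (exclusive)] -> [E,I]
Op 2: C1 read [C1 read from I: others=['C0=E'] -> C1=S, others downsized to S] -> [S,S]
Op 3: C1 write [C1 write: invalidate ['C0=S'] -> C1=M] -> [I,M]
Op 4: C1 write [C1 write: already M (modified), no change] -> [I,M]
Op 5: C0 read [C0 read from I: others=['C1=M'] -> C0=S, others downsized to S] -> [S,S]
Op 6: C0 read [C0 read: already in S, no change] -> [S,S]
Op 7: C1 read [C1 read: already in S, no change] -> [S,S]

Answer: S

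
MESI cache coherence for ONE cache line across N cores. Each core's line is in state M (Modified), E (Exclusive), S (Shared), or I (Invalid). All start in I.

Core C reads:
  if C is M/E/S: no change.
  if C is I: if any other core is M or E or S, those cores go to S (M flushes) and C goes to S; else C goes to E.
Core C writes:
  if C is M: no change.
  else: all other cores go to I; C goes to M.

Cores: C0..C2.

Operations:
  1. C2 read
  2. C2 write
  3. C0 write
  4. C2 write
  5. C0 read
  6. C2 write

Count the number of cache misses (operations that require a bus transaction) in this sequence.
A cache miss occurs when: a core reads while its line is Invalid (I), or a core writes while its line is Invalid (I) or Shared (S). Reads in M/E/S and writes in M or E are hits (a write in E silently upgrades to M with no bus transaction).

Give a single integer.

Answer: 5

Derivation:
Op 1: C2 read [C2 read from I: no other sharers -> C2=E (exclusive)] -> [I,I,E] [MISS #1: read from I]
Op 2: C2 write [C2 write: invalidate none -> C2=M] -> [I,I,M] [hit: write from E is a silent E->M upgrade, no bus transaction]
Op 3: C0 write [C0 write: invalidate ['C2=M'] -> C0=M] -> [M,I,I] [MISS #2: write from I]
Op 4: C2 write [C2 write: invalidate ['C0=M'] -> C2=M] -> [I,I,M] [MISS #3: write from I]
Op 5: C0 read [C0 read from I: others=['C2=M'] -> C0=S, others downsized to S] -> [S,I,S] [MISS #4: read from I]
Op 6: C2 write [C2 write: invalidate ['C0=S'] -> C2=M] -> [I,I,M] [MISS #5: write from S]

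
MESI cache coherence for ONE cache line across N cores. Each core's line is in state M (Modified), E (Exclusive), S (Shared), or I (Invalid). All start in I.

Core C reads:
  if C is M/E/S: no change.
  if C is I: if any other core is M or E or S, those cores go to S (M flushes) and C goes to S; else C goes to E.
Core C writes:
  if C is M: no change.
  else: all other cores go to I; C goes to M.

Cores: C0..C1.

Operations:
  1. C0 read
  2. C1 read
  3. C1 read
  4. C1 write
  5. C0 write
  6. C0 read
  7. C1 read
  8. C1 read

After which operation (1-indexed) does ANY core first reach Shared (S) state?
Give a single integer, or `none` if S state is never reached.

Answer: 2

Derivation:
Op 1: C0 read [C0 read from I: no other sharers -> C0=E (exclusive)] -> [E,I]
Op 2: C1 read [C1 read from I: others=['C0=E'] -> C1=S, others downsized to S] -> [S,S]
  -> First S state at op 2; remaining ops need not be traced.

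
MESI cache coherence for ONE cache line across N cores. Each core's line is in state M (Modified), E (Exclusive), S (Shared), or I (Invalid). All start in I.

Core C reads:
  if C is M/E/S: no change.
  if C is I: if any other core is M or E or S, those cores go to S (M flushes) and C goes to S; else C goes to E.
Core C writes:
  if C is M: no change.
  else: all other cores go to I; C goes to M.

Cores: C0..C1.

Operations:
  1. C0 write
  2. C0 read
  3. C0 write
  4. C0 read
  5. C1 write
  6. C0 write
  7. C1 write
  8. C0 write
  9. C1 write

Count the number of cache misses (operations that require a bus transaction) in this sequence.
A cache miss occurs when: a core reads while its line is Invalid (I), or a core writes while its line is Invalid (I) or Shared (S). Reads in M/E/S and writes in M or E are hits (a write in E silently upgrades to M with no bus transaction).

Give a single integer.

Answer: 6

Derivation:
Op 1: C0 write [C0 write: invalidate none -> C0=M] -> [M,I] [MISS #1: write from I]
Op 2: C0 read [C0 read: already in M, no change] -> [M,I] [hit: read from M]
Op 3: C0 write [C0 write: already M (modified), no change] -> [M,I] [hit: write from M]
Op 4: C0 read [C0 read: already in M, no change] -> [M,I] [hit: read from M]
Op 5: C1 write [C1 write: invalidate ['C0=M'] -> C1=M] -> [I,M] [MISS #2: write from I]
Op 6: C0 write [C0 write: invalidate ['C1=M'] -> C0=M] -> [M,I] [MISS #3: write from I]
Op 7: C1 write [C1 write: invalidate ['C0=M'] -> C1=M] -> [I,M] [MISS #4: write from I]
Op 8: C0 write [C0 write: invalidate ['C1=M'] -> C0=M] -> [M,I] [MISS #5: write from I]
Op 9: C1 write [C1 write: invalidate ['C0=M'] -> C1=M] -> [I,M] [MISS #6: write from I]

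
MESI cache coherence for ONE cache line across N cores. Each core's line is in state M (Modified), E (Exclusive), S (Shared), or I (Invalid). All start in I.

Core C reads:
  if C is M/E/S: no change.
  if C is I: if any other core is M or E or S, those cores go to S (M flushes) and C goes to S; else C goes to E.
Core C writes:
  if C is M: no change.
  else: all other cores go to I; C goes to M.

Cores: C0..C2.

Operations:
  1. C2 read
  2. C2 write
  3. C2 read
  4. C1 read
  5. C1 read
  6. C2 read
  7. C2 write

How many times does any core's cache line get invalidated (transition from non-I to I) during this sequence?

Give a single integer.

Answer: 1

Derivation:
Op 1: C2 read [C2 read from I: no other sharers -> C2=E (exclusive)] -> [I,I,E] (invalidations this op: 0; running total: 0)
Op 2: C2 write [C2 write: invalidate none -> C2=M] -> [I,I,M] (invalidations this op: 0; running total: 0)
Op 3: C2 read [C2 read: already in M, no change] -> [I,I,M] (invalidations this op: 0; running total: 0)
Op 4: C1 read [C1 read from I: others=['C2=M'] -> C1=S, others downsized to S] -> [I,S,S] (invalidations this op: 0; running total: 0)
Op 5: C1 read [C1 read: already in S, no change] -> [I,S,S] (invalidations this op: 0; running total: 0)
Op 6: C2 read [C2 read: already in S, no change] -> [I,S,S] (invalidations this op: 0; running total: 0)
Op 7: C2 write [C2 write: invalidate ['C1=S'] -> C2=M] -> [I,I,M] (invalidations this op: 1; running total: 1)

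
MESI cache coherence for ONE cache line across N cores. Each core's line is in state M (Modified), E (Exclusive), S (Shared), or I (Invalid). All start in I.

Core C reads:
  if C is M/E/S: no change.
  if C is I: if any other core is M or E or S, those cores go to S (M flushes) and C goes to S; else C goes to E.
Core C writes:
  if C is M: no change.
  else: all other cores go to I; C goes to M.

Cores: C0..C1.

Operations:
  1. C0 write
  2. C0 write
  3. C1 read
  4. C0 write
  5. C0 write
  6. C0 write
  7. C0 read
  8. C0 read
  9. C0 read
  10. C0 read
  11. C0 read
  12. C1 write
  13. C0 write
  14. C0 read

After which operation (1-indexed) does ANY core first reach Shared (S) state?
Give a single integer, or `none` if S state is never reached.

Op 1: C0 write [C0 write: invalidate none -> C0=M] -> [M,I]
Op 2: C0 write [C0 write: already M (modified), no change] -> [M,I]
Op 3: C1 read [C1 read from I: others=['C0=M'] -> C1=S, others downsized to S] -> [S,S]
  -> First S state at op 3; remaining ops need not be traced.

Answer: 3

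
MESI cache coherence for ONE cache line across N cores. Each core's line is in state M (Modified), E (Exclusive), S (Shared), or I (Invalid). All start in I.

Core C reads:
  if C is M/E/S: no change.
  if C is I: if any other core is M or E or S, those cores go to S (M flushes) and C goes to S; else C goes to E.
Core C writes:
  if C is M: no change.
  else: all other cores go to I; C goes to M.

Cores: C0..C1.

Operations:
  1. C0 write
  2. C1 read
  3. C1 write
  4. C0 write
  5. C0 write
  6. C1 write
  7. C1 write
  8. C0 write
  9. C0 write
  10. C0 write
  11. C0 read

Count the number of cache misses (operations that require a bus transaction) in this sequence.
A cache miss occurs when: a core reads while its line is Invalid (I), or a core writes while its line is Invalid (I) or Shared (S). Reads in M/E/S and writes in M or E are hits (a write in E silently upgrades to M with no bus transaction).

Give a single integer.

Op 1: C0 write [C0 write: invalidate none -> C0=M] -> [M,I] [MISS #1: write from I]
Op 2: C1 read [C1 read from I: others=['C0=M'] -> C1=S, others downsized to S] -> [S,S] [MISS #2: read from I]
Op 3: C1 write [C1 write: invalidate ['C0=S'] -> C1=M] -> [I,M] [MISS #3: write from S]
Op 4: C0 write [C0 write: invalidate ['C1=M'] -> C0=M] -> [M,I] [MISS #4: write from I]
Op 5: C0 write [C0 write: already M (modified), no change] -> [M,I] [hit: write from M]
Op 6: C1 write [C1 write: invalidate ['C0=M'] -> C1=M] -> [I,M] [MISS #5: write from I]
Op 7: C1 write [C1 write: already M (modified), no change] -> [I,M] [hit: write from M]
Op 8: C0 write [C0 write: invalidate ['C1=M'] -> C0=M] -> [M,I] [MISS #6: write from I]
Op 9: C0 write [C0 write: already M (modified), no change] -> [M,I] [hit: write from M]
Op 10: C0 write [C0 write: already M (modified), no change] -> [M,I] [hit: write from M]
Op 11: C0 read [C0 read: already in M, no change] -> [M,I] [hit: read from M]

Answer: 6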